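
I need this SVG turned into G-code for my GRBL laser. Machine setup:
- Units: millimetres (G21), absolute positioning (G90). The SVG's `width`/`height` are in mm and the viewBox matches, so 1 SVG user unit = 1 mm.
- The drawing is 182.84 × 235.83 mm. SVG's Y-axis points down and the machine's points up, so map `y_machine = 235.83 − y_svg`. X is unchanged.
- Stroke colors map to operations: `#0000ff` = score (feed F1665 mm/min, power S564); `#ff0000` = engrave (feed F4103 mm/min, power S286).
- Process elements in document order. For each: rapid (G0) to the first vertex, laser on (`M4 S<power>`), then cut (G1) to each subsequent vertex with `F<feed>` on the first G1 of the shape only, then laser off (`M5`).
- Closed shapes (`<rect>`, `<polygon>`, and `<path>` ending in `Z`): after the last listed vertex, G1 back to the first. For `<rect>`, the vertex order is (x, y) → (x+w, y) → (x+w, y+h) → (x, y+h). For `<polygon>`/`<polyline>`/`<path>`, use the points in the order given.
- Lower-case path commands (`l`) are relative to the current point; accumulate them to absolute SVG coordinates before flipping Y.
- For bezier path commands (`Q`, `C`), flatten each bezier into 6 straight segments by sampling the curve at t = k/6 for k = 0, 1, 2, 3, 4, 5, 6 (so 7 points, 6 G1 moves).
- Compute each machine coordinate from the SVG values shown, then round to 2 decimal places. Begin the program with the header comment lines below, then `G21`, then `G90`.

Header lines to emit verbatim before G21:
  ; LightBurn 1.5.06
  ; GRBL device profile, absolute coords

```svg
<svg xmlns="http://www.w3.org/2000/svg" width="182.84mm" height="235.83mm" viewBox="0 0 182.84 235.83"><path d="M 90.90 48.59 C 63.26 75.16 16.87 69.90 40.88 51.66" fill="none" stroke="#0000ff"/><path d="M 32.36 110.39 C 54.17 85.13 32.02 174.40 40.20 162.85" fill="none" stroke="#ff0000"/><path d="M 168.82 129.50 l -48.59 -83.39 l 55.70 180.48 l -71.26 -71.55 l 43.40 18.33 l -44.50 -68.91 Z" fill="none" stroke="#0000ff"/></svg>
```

Since the viewBox matches the mm dimensions, user units are millimetres directly. The only transform is the Y-flip y_m = 235.83 − y_svg.

Shape 1 is a cubic bezier drawn with `<path>`. Its stroke #0000ff means score at S564, F1665. After flipping Y the toolpath is (90.90,187.24) → (75.93,176.52) → (60.31,170.58) → (46.52,168.90) → (37.03,170.95) → (34.33,176.22) → (40.88,184.17).

Shape 2 is a cubic bezier drawn with `<path>`. Its stroke #ff0000 means engrave at S286, F4103. After flipping Y the toolpath is (32.36,125.44) → (39.95,129.52) → (42.27,120.50) → (41.39,104.35) → (39.38,87.06) → (38.29,74.61) → (40.20,72.98).

Shape 3 is a closed polygon drawn with `<path>`. Its stroke #0000ff means score at S564, F1665. After flipping Y the toolpath is (168.82,106.33) → (120.23,189.72) → (175.93,9.24) → (104.67,80.79) → (148.07,62.46) → (103.57,131.37) → (168.82,106.33), returning to the start.

; LightBurn 1.5.06
; GRBL device profile, absolute coords
G21
G90
G0 X90.90 Y187.24
M4 S564
G1 X75.93 Y176.52 F1665
G1 X60.31 Y170.58
G1 X46.52 Y168.90
G1 X37.03 Y170.95
G1 X34.33 Y176.22
G1 X40.88 Y184.17
M5
G0 X32.36 Y125.44
M4 S286
G1 X39.95 Y129.52 F4103
G1 X42.27 Y120.50
G1 X41.39 Y104.35
G1 X39.38 Y87.06
G1 X38.29 Y74.61
G1 X40.20 Y72.98
M5
G0 X168.82 Y106.33
M4 S564
G1 X120.23 Y189.72 F1665
G1 X175.93 Y9.24
G1 X104.67 Y80.79
G1 X148.07 Y62.46
G1 X103.57 Y131.37
G1 X168.82 Y106.33
M5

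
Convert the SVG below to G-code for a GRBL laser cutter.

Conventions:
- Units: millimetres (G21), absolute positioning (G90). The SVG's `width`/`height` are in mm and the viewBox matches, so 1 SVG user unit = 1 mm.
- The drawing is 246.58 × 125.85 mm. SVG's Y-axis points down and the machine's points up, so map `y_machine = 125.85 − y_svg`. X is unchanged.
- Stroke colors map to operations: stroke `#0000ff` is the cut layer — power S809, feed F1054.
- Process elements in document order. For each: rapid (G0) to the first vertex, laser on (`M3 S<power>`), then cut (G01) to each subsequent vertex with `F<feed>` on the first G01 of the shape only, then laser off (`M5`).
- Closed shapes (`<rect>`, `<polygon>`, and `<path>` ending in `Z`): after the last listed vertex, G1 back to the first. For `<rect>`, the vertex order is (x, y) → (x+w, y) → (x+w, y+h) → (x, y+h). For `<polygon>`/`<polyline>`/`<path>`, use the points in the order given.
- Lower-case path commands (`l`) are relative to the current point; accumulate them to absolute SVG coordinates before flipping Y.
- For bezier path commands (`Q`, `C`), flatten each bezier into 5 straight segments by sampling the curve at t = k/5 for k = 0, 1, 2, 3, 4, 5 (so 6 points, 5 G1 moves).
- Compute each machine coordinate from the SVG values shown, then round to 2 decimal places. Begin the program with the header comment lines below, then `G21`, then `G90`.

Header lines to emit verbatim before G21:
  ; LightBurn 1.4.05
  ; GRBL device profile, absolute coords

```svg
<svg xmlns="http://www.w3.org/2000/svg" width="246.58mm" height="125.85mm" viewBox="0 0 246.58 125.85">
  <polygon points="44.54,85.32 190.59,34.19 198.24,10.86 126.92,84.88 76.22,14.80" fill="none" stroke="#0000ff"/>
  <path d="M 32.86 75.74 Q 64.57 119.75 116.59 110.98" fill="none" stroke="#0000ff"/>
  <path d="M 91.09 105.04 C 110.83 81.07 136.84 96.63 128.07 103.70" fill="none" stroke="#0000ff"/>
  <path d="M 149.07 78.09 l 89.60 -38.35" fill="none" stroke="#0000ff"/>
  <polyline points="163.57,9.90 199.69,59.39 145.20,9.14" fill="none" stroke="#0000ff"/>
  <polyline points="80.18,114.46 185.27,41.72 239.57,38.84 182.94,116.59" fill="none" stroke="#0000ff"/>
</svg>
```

; LightBurn 1.4.05
; GRBL device profile, absolute coords
G21
G90
G0 X44.54 Y40.53
M3 S809
G01 X190.59 Y91.66 F1054
G01 X198.24 Y114.99
G01 X126.92 Y40.97
G01 X76.22 Y111.05
G01 X44.54 Y40.53
M5
G0 X32.86 Y50.11
M3 S809
G01 X46.36 Y34.62 F1054
G01 X61.48 Y23.35
G01 X78.22 Y16.30
G01 X96.59 Y13.47
G01 X116.59 Y14.87
M5
G0 X91.09 Y20.81
M3 S809
G01 X103.36 Y30.83 F1054
G01 X115.16 Y33.67
G01 X124.53 Y31.64
G01 X129.49 Y27.03
G01 X128.07 Y22.15
M5
G0 X149.07 Y47.76
M3 S809
G01 X238.67 Y86.11 F1054
M5
G0 X163.57 Y115.95
M3 S809
G01 X199.69 Y66.46 F1054
G01 X145.20 Y116.71
M5
G0 X80.18 Y11.39
M3 S809
G01 X185.27 Y84.13 F1054
G01 X239.57 Y87.01
G01 X182.94 Y9.26
M5

viewBox `0 0 246.58 125.85` with mm width/height → 1 unit = 1 mm. Flip: y_m = 125.85 − y_svg.

**Shape 1** — `<polygon>` closed polygon, stroke `#0000ff` → cut (S809, F1054). Machine vertices: (44.54,40.53) → (190.59,91.66) → (198.24,114.99) → (126.92,40.97) → (76.22,111.05) → (44.54,40.53). Closed: final G1 returns to the first vertex.

**Shape 2** — `<path>` quadratic bezier, stroke `#0000ff` → cut (S809, F1054). Control points (SVG): P0=(32.86,75.74), P1=(64.57,119.75), P2=(116.59,110.98); sampled at t=k/5. Machine vertices: (32.86,50.11) → (46.36,34.62) → (61.48,23.35) → (78.22,16.30) → (96.59,13.47) → (116.59,14.87). Open path.

**Shape 3** — `<path>` cubic bezier, stroke `#0000ff` → cut (S809, F1054). Control points (SVG): P0=(91.09,105.04), P1=(110.83,81.07), P2=(136.84,96.63), P3=(128.07,103.70); sampled at t=k/5. Machine vertices: (91.09,20.81) → (103.36,30.83) → (115.16,33.67) → (124.53,31.64) → (129.49,27.03) → (128.07,22.15). Open path.

**Shape 4** — `<path>` line segment, stroke `#0000ff` → cut (S809, F1054). Machine vertices: (149.07,47.76) → (238.67,86.11). Open path.

**Shape 5** — `<polyline>` open polyline, stroke `#0000ff` → cut (S809, F1054). Machine vertices: (163.57,115.95) → (199.69,66.46) → (145.20,116.71). Open path.

**Shape 6** — `<polyline>` open polyline, stroke `#0000ff` → cut (S809, F1054). Machine vertices: (80.18,11.39) → (185.27,84.13) → (239.57,87.01) → (182.94,9.26). Open path.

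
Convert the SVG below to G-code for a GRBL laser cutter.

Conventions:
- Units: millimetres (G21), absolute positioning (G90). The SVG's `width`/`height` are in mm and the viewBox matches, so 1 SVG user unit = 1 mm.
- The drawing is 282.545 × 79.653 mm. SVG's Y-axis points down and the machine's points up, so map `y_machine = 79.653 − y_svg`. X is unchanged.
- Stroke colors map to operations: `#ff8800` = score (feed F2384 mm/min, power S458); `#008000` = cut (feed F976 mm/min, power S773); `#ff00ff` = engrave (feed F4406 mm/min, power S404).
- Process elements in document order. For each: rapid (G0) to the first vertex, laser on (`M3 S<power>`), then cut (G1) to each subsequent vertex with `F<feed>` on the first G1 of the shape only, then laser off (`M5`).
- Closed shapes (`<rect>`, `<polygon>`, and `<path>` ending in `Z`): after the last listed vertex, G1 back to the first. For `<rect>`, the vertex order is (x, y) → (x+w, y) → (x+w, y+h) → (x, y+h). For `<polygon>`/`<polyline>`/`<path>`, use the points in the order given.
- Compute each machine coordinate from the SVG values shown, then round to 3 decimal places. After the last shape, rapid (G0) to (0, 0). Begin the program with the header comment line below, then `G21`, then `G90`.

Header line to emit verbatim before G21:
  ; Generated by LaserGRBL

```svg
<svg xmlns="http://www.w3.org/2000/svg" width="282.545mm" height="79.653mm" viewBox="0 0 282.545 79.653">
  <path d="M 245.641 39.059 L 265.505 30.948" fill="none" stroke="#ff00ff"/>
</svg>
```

viewBox `0 0 282.545 79.653` with mm width/height → 1 unit = 1 mm. Flip: y_m = 79.653 − y_svg.

**Shape 1** — `<path>` line segment, stroke `#ff00ff` → engrave (S404, F4406). Machine vertices: (245.641,40.594) → (265.505,48.705). Open path.

; Generated by LaserGRBL
G21
G90
G0 X245.641 Y40.594
M3 S404
G1 X265.505 Y48.705 F4406
M5
G0 X0.000 Y0.000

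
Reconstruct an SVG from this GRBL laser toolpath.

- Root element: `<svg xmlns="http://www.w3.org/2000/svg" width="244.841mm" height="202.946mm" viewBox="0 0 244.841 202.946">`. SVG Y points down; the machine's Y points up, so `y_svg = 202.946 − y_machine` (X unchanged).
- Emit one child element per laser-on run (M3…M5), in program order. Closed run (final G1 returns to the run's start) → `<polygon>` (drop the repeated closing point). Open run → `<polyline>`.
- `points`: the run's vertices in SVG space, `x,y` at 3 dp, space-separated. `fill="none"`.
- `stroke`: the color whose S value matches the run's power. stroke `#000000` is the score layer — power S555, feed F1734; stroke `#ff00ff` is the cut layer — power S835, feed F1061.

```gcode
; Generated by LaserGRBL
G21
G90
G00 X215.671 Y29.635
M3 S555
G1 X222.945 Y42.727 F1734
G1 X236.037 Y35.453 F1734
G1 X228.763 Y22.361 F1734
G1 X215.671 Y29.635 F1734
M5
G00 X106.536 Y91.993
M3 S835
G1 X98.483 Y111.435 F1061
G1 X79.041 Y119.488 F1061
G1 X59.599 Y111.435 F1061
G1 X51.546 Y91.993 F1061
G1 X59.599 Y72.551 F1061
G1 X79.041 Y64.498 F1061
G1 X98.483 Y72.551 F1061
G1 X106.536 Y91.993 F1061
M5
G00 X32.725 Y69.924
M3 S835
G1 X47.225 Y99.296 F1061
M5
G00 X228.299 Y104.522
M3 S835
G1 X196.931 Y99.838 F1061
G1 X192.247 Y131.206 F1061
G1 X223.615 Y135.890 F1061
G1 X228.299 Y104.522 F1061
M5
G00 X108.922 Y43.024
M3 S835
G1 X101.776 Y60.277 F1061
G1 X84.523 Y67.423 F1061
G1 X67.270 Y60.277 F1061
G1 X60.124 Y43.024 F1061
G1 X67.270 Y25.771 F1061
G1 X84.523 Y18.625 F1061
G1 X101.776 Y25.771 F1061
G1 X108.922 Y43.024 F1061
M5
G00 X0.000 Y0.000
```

y_svg = 202.946 − y_m.

[1] S555→`#000000` (score); closed run; points: 215.671,173.311 222.945,160.219 236.037,167.493 228.763,180.585

[2] S835→`#ff00ff` (cut); closed run; points: 106.536,110.953 98.483,91.511 79.041,83.458 59.599,91.511 51.546,110.953 59.599,130.395 79.041,138.448 98.483,130.395

[3] S835→`#ff00ff` (cut); open run; points: 32.725,133.022 47.225,103.650

[4] S835→`#ff00ff` (cut); closed run; points: 228.299,98.424 196.931,103.108 192.247,71.740 223.615,67.056

[5] S835→`#ff00ff` (cut); closed run; points: 108.922,159.922 101.776,142.669 84.523,135.523 67.270,142.669 60.124,159.922 67.270,177.175 84.523,184.321 101.776,177.175

<svg xmlns="http://www.w3.org/2000/svg" width="244.841mm" height="202.946mm" viewBox="0 0 244.841 202.946">
  <polygon points="215.671,173.311 222.945,160.219 236.037,167.493 228.763,180.585" fill="none" stroke="#000000"/>
  <polygon points="106.536,110.953 98.483,91.511 79.041,83.458 59.599,91.511 51.546,110.953 59.599,130.395 79.041,138.448 98.483,130.395" fill="none" stroke="#ff00ff"/>
  <polyline points="32.725,133.022 47.225,103.650" fill="none" stroke="#ff00ff"/>
  <polygon points="228.299,98.424 196.931,103.108 192.247,71.740 223.615,67.056" fill="none" stroke="#ff00ff"/>
  <polygon points="108.922,159.922 101.776,142.669 84.523,135.523 67.270,142.669 60.124,159.922 67.270,177.175 84.523,184.321 101.776,177.175" fill="none" stroke="#ff00ff"/>
</svg>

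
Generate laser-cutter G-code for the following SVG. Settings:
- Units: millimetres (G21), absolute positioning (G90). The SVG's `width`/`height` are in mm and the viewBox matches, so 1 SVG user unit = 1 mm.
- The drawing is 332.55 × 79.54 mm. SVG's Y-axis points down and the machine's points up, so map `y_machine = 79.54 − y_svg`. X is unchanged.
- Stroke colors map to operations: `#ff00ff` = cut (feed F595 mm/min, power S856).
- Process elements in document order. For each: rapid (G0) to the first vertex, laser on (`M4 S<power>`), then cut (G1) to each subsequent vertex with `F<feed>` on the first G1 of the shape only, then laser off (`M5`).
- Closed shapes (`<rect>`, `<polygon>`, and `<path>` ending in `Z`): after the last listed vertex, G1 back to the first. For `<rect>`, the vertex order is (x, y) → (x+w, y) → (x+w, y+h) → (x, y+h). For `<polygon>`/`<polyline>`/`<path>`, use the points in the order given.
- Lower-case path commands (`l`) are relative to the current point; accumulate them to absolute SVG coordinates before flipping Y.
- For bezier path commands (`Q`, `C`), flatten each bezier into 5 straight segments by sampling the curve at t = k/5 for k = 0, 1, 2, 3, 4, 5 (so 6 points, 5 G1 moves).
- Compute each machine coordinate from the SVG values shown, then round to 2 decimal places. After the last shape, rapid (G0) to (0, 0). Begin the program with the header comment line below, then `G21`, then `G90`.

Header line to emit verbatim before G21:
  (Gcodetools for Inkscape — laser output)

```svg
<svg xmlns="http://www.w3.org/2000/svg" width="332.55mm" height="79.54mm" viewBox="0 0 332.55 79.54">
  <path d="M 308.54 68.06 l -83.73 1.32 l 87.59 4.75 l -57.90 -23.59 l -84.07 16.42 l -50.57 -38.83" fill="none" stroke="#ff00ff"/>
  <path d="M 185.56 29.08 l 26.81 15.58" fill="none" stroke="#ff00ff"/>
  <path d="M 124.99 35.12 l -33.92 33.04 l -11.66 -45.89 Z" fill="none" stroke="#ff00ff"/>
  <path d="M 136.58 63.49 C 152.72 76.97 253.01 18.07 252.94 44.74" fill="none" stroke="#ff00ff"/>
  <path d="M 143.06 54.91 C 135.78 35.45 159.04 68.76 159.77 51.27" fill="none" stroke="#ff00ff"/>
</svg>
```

viewBox `0 0 332.55 79.54` with mm width/height → 1 unit = 1 mm. Flip: y_m = 79.54 − y_svg.

**Shape 1** — `<path>` open polyline, stroke `#ff00ff` → cut (S856, F595). Machine vertices: (308.54,11.48) → (224.81,10.16) → (312.40,5.41) → (254.50,29.00) → (170.43,12.58) → (119.86,51.41). Open path.

**Shape 2** — `<path>` line segment, stroke `#ff00ff` → cut (S856, F595). Machine vertices: (185.56,50.46) → (212.37,34.88). Open path.

**Shape 3** — `<path>` regular polygon, stroke `#ff00ff` → cut (S856, F595). Machine vertices: (124.99,44.42) → (91.07,11.38) → (79.41,57.27) → (124.99,44.42). Closed: final G1 returns to the first vertex.

**Shape 4** — `<path>` cubic bezier, stroke `#ff00ff` → cut (S856, F595). Control points (SVG): P0=(136.58,63.49), P1=(152.72,76.97), P2=(253.01,18.07), P3=(252.94,44.74); sampled at t=k/5. Machine vertices: (136.58,16.05) → (154.89,15.38) → (184.53,24.51) → (216.66,35.84) → (242.41,41.80) → (252.94,34.80). Open path.

**Shape 5** — `<path>` cubic bezier, stroke `#ff00ff` → cut (S856, F595). Control points (SVG): P0=(143.06,54.91), P1=(135.78,35.45), P2=(159.04,68.76), P3=(159.77,51.27); sampled at t=k/5. Machine vertices: (143.06,24.63) → (141.93,30.80) → (145.59,29.28) → (151.48,25.04) → (157.05,23.04) → (159.77,28.27). Open path.

(Gcodetools for Inkscape — laser output)
G21
G90
G0 X308.54 Y11.48
M4 S856
G1 X224.81 Y10.16 F595
G1 X312.40 Y5.41
G1 X254.50 Y29.00
G1 X170.43 Y12.58
G1 X119.86 Y51.41
M5
G0 X185.56 Y50.46
M4 S856
G1 X212.37 Y34.88 F595
M5
G0 X124.99 Y44.42
M4 S856
G1 X91.07 Y11.38 F595
G1 X79.41 Y57.27
G1 X124.99 Y44.42
M5
G0 X136.58 Y16.05
M4 S856
G1 X154.89 Y15.38 F595
G1 X184.53 Y24.51
G1 X216.66 Y35.84
G1 X242.41 Y41.80
G1 X252.94 Y34.80
M5
G0 X143.06 Y24.63
M4 S856
G1 X141.93 Y30.80 F595
G1 X145.59 Y29.28
G1 X151.48 Y25.04
G1 X157.05 Y23.04
G1 X159.77 Y28.27
M5
G0 X0.00 Y0.00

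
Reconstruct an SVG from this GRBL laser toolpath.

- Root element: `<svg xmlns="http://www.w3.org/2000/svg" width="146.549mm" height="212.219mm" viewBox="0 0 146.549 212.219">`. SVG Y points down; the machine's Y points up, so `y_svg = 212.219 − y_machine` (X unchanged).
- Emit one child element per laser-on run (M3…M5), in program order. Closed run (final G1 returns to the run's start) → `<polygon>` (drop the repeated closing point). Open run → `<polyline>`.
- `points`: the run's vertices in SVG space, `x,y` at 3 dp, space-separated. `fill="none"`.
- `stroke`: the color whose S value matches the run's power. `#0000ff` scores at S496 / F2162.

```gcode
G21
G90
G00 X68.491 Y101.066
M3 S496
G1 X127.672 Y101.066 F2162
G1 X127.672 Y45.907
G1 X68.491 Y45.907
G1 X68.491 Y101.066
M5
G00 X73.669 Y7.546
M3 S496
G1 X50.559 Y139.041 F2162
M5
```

Machine Y-up, SVG Y-down with viewBox height 212.219, so y_svg = 212.219 − y_machine; X carries over. Every run uses S496, so all elements get stroke `#0000ff` (score).

Run 1: The run returns to its start, so emit a `<polygon>` with points (Y-flipped): 68.491,111.153 127.672,111.153 127.672,166.312 68.491,166.312.

Run 2: The run is open, so emit a `<polyline>` with points (Y-flipped): 73.669,204.673 50.559,73.178.

<svg xmlns="http://www.w3.org/2000/svg" width="146.549mm" height="212.219mm" viewBox="0 0 146.549 212.219">
  <polygon points="68.491,111.153 127.672,111.153 127.672,166.312 68.491,166.312" fill="none" stroke="#0000ff"/>
  <polyline points="73.669,204.673 50.559,73.178" fill="none" stroke="#0000ff"/>
</svg>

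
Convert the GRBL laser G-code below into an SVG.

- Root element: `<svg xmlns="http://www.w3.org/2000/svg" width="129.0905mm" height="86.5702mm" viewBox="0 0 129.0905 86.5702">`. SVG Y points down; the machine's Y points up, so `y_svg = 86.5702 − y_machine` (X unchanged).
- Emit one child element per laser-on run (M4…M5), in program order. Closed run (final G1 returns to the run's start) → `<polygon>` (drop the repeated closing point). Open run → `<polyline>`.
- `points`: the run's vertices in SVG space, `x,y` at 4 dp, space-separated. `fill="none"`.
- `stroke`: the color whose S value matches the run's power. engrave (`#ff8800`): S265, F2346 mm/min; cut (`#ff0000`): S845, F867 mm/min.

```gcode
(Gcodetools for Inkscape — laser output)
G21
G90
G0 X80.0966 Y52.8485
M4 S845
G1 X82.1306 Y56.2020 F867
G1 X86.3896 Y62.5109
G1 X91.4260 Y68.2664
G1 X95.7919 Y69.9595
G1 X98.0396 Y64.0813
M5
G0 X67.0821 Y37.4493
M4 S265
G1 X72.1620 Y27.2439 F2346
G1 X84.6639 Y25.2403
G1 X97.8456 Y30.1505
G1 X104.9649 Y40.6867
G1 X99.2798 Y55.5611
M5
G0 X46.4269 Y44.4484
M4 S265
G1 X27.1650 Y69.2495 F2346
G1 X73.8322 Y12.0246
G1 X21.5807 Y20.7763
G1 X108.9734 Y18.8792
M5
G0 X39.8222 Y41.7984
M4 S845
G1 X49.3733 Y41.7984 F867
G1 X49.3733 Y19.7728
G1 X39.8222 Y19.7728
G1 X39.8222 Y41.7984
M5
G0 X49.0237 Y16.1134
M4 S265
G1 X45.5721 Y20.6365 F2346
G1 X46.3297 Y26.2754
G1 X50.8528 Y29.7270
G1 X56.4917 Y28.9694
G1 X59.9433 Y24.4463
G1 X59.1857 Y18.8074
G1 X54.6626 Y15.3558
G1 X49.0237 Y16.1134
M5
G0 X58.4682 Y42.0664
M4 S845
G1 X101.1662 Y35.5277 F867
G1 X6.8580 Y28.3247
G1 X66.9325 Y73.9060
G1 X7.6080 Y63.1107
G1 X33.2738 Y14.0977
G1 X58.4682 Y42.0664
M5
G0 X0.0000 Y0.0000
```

<svg xmlns="http://www.w3.org/2000/svg" width="129.0905mm" height="86.5702mm" viewBox="0 0 129.0905 86.5702">
  <polyline points="80.0966,33.7217 82.1306,30.3682 86.3896,24.0593 91.4260,18.3038 95.7919,16.6107 98.0396,22.4889" fill="none" stroke="#ff0000"/>
  <polyline points="67.0821,49.1209 72.1620,59.3263 84.6639,61.3299 97.8456,56.4197 104.9649,45.8835 99.2798,31.0091" fill="none" stroke="#ff8800"/>
  <polyline points="46.4269,42.1218 27.1650,17.3207 73.8322,74.5456 21.5807,65.7939 108.9734,67.6910" fill="none" stroke="#ff8800"/>
  <polygon points="39.8222,44.7718 49.3733,44.7718 49.3733,66.7974 39.8222,66.7974" fill="none" stroke="#ff0000"/>
  <polygon points="49.0237,70.4568 45.5721,65.9337 46.3297,60.2948 50.8528,56.8432 56.4917,57.6008 59.9433,62.1239 59.1857,67.7628 54.6626,71.2144" fill="none" stroke="#ff8800"/>
  <polygon points="58.4682,44.5038 101.1662,51.0425 6.8580,58.2455 66.9325,12.6642 7.6080,23.4595 33.2738,72.4725" fill="none" stroke="#ff0000"/>
</svg>

y_svg = 86.5702 − y_m.

[1] S845→`#ff0000` (cut); open run; points: 80.0966,33.7217 82.1306,30.3682 86.3896,24.0593 91.4260,18.3038 95.7919,16.6107 98.0396,22.4889

[2] S265→`#ff8800` (engrave); open run; points: 67.0821,49.1209 72.1620,59.3263 84.6639,61.3299 97.8456,56.4197 104.9649,45.8835 99.2798,31.0091

[3] S265→`#ff8800` (engrave); open run; points: 46.4269,42.1218 27.1650,17.3207 73.8322,74.5456 21.5807,65.7939 108.9734,67.6910

[4] S845→`#ff0000` (cut); closed run; points: 39.8222,44.7718 49.3733,44.7718 49.3733,66.7974 39.8222,66.7974

[5] S265→`#ff8800` (engrave); closed run; points: 49.0237,70.4568 45.5721,65.9337 46.3297,60.2948 50.8528,56.8432 56.4917,57.6008 59.9433,62.1239 59.1857,67.7628 54.6626,71.2144

[6] S845→`#ff0000` (cut); closed run; points: 58.4682,44.5038 101.1662,51.0425 6.8580,58.2455 66.9325,12.6642 7.6080,23.4595 33.2738,72.4725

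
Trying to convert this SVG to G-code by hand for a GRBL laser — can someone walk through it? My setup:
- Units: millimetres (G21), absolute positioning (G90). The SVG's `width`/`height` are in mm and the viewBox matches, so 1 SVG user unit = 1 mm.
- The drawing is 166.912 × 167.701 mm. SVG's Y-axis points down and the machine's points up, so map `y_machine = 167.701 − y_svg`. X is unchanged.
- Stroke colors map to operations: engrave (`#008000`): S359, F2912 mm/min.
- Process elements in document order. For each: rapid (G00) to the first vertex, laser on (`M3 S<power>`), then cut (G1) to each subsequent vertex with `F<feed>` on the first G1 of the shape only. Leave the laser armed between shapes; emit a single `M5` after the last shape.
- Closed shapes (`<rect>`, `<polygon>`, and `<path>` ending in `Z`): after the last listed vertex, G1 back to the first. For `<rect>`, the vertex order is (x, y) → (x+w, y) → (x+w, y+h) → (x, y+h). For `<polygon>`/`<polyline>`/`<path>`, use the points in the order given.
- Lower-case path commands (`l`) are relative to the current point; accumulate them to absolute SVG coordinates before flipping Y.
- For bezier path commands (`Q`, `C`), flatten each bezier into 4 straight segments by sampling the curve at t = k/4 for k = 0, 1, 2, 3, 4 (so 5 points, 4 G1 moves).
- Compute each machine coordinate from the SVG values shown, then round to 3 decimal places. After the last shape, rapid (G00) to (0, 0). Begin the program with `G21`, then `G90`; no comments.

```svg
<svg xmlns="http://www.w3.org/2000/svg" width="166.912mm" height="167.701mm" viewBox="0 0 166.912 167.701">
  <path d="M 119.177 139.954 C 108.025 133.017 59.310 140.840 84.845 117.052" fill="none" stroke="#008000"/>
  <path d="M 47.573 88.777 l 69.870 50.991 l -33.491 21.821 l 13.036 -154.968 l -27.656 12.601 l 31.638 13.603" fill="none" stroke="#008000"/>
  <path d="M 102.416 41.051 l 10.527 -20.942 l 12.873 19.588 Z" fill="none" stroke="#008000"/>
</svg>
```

G21
G90
G00 X119.177 Y27.747
M3 S359
G1 X105.517 Y30.907 F2912
G1 X88.253 Y32.879
G1 X77.869 Y38.011
G1 X84.845 Y50.649
G00 X47.573 Y78.924
M3 S359
G1 X117.443 Y27.933 F2912
G1 X83.952 Y6.112
G1 X96.988 Y161.080
G1 X69.332 Y148.479
G1 X100.970 Y134.876
G00 X102.416 Y126.650
M3 S359
G1 X112.943 Y147.592 F2912
G1 X125.816 Y128.004
G1 X102.416 Y126.650
M5
G00 X0.000 Y0.000

1 u = 1 mm; y_m = 167.701 − y.

[1] `<path>` cubic bezier, #008000→engrave S359 F2912: (119.177,27.747) → (105.517,30.907) → (88.253,32.879) → (77.869,38.011) → (84.845,50.649)

[2] `<path>` open polyline, #008000→engrave S359 F2912: (47.573,78.924) → (117.443,27.933) → (83.952,6.112) → (96.988,161.080) → (69.332,148.479) → (100.970,134.876)

[3] `<path>` regular polygon, #008000→engrave S359 F2912: (102.416,126.650) → (112.943,147.592) → (125.816,128.004) → (102.416,126.650) (closed)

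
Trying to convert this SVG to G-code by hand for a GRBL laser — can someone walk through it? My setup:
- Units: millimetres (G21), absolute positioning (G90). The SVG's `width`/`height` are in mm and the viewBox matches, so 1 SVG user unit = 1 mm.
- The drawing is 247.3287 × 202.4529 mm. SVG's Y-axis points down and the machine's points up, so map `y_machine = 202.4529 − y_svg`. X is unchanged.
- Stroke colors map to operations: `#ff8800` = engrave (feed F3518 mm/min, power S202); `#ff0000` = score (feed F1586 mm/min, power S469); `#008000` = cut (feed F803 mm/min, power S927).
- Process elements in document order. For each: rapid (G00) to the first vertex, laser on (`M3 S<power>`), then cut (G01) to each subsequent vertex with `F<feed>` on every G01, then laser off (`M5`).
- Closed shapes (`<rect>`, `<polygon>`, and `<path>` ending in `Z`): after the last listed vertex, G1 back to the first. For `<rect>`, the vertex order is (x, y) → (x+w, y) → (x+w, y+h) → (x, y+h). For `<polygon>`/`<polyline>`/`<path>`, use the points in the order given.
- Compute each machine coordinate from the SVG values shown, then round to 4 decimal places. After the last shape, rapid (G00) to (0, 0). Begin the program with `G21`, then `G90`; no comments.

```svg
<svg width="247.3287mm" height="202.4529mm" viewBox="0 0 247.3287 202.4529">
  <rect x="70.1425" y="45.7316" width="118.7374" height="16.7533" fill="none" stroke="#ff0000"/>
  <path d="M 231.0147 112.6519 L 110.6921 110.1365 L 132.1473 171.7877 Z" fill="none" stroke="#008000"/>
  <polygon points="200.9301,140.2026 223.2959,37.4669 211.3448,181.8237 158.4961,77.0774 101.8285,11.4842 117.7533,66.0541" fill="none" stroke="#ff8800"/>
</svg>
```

G21
G90
G00 X70.1425 Y156.7213
M3 S469
G01 X188.8799 Y156.7213 F1586
G01 X188.8799 Y139.9680 F1586
G01 X70.1425 Y139.9680 F1586
G01 X70.1425 Y156.7213 F1586
M5
G00 X231.0147 Y89.8010
M3 S927
G01 X110.6921 Y92.3164 F803
G01 X132.1473 Y30.6652 F803
G01 X231.0147 Y89.8010 F803
M5
G00 X200.9301 Y62.2503
M3 S202
G01 X223.2959 Y164.9860 F3518
G01 X211.3448 Y20.6292 F3518
G01 X158.4961 Y125.3755 F3518
G01 X101.8285 Y190.9687 F3518
G01 X117.7533 Y136.3988 F3518
G01 X200.9301 Y62.2503 F3518
M5
G00 X0.0000 Y0.0000

viewBox `0 0 247.3287 202.4529` with mm width/height → 1 unit = 1 mm. Flip: y_m = 202.4529 − y_svg.

**Shape 1** — `<rect>` rectangle, stroke `#ff0000` → score (S469, F1586). Machine vertices: (70.1425,156.7213) → (188.8799,156.7213) → (188.8799,139.9680) → (70.1425,139.9680) → (70.1425,156.7213). Closed: final G1 returns to the first vertex.

**Shape 2** — `<path>` closed polygon, stroke `#008000` → cut (S927, F803). Machine vertices: (231.0147,89.8010) → (110.6921,92.3164) → (132.1473,30.6652) → (231.0147,89.8010). Closed: final G1 returns to the first vertex.

**Shape 3** — `<polygon>` closed polygon, stroke `#ff8800` → engrave (S202, F3518). Machine vertices: (200.9301,62.2503) → (223.2959,164.9860) → (211.3448,20.6292) → (158.4961,125.3755) → (101.8285,190.9687) → (117.7533,136.3988) → (200.9301,62.2503). Closed: final G1 returns to the first vertex.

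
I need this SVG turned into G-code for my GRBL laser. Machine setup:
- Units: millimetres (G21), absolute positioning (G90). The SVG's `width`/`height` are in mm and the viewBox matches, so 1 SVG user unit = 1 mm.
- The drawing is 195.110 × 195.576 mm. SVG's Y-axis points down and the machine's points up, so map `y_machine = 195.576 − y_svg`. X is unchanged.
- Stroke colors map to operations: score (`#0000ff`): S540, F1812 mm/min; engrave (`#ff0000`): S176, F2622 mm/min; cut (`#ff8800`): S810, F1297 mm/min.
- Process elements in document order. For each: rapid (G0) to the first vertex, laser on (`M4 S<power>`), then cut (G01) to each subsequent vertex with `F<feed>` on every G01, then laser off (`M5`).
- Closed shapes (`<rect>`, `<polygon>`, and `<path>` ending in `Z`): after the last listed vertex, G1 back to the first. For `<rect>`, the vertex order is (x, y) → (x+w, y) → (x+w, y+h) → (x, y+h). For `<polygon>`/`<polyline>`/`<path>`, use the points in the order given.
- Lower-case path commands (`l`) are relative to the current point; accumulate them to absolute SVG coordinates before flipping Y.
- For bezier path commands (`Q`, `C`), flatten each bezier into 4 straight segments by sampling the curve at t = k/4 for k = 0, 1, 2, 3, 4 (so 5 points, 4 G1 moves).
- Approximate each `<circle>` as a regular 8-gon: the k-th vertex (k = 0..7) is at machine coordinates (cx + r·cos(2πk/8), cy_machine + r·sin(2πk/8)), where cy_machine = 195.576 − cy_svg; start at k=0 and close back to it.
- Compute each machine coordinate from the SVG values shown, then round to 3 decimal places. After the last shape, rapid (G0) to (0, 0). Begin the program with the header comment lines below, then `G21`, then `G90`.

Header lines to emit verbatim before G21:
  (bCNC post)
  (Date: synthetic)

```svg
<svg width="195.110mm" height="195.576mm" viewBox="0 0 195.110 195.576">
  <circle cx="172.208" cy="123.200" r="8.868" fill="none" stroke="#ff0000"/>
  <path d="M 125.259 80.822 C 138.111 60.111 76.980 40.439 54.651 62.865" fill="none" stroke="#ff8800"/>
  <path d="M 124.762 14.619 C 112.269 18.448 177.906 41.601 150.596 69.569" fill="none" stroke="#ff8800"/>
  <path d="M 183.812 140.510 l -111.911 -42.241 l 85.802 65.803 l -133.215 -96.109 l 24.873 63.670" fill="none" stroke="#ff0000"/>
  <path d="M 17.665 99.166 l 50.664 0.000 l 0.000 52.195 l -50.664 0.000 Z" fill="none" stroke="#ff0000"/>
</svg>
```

(bCNC post)
(Date: synthetic)
G21
G90
G0 X181.076 Y72.376
M4 S176
G01 X178.479 Y78.647 F2622
G01 X172.208 Y81.244 F2622
G01 X165.937 Y78.647 F2622
G01 X163.340 Y72.376 F2622
G01 X165.937 Y66.105 F2622
G01 X172.208 Y63.508 F2622
G01 X178.479 Y66.105 F2622
G01 X181.076 Y72.376 F2622
M5
G0 X125.259 Y114.754
M4 S810
G01 X122.788 Y129.451 F1297
G01 X103.148 Y139.909 F1297
G01 X76.911 Y142.279 F1297
G01 X54.651 Y132.711 F1297
M5
G0 X124.762 Y180.957
M4 S810
G01 X127.369 Y174.689 F1297
G01 X143.235 Y162.534 F1297
G01 X156.324 Y145.853 F1297
G01 X150.596 Y126.007 F1297
M5
G0 X183.812 Y55.066
M4 S176
G01 X71.901 Y97.307 F2622
G01 X157.703 Y31.504 F2622
G01 X24.488 Y127.613 F2622
G01 X49.361 Y63.943 F2622
M5
G0 X17.665 Y96.410
M4 S176
G01 X68.329 Y96.410 F2622
G01 X68.329 Y44.215 F2622
G01 X17.665 Y44.215 F2622
G01 X17.665 Y96.410 F2622
M5
G0 X0.000 Y0.000

Since the viewBox matches the mm dimensions, user units are millimetres directly. The only transform is the Y-flip y_m = 195.576 − y_svg.

Shape 1 is a circle drawn with `<circle>`. Its stroke #ff0000 means engrave at S176, F2622. After flipping Y the toolpath is (181.076,72.376) → (178.479,78.647) → (172.208,81.244) → (165.937,78.647) → (163.340,72.376) → (165.937,66.105) → (172.208,63.508) → (178.479,66.105) → (181.076,72.376), returning to the start.

Shape 2 is a cubic bezier drawn with `<path>`. Its stroke #ff8800 means cut at S810, F1297. After flipping Y the toolpath is (125.259,114.754) → (122.788,129.451) → (103.148,139.909) → (76.911,142.279) → (54.651,132.711).

Shape 3 is a cubic bezier drawn with `<path>`. Its stroke #ff8800 means cut at S810, F1297. After flipping Y the toolpath is (124.762,180.957) → (127.369,174.689) → (143.235,162.534) → (156.324,145.853) → (150.596,126.007).

Shape 4 is a open polyline drawn with `<path>`. Its stroke #ff0000 means engrave at S176, F2622. After flipping Y the toolpath is (183.812,55.066) → (71.901,97.307) → (157.703,31.504) → (24.488,127.613) → (49.361,63.943).

Shape 5 is a rectangle drawn with `<path>`. Its stroke #ff0000 means engrave at S176, F2622. After flipping Y the toolpath is (17.665,96.410) → (68.329,96.410) → (68.329,44.215) → (17.665,44.215) → (17.665,96.410), returning to the start.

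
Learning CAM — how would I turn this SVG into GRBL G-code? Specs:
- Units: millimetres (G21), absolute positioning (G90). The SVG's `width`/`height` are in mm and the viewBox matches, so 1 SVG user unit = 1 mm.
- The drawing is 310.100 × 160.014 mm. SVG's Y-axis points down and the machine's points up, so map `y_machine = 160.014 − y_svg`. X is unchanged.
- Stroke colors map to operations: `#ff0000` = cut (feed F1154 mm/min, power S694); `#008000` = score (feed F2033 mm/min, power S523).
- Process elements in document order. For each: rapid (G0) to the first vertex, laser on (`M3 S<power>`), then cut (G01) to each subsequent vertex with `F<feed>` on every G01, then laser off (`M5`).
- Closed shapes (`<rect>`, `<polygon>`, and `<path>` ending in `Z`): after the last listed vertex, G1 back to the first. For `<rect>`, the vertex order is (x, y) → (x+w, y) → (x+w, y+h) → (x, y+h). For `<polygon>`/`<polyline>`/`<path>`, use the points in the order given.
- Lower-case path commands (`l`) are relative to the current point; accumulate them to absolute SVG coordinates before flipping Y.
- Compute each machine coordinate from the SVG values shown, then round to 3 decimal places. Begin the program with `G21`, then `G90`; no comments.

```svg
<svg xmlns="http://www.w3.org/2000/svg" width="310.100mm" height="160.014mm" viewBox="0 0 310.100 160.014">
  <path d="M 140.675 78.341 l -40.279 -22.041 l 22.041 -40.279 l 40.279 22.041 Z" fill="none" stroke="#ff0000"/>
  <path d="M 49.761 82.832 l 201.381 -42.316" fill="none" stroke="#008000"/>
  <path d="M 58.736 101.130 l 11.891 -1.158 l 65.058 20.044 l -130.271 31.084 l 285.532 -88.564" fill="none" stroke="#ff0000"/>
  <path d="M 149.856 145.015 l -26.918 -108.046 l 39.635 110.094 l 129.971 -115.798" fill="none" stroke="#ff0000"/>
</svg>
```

G21
G90
G0 X140.675 Y81.673
M3 S694
G01 X100.396 Y103.714 F1154
G01 X122.437 Y143.993 F1154
G01 X162.716 Y121.952 F1154
G01 X140.675 Y81.673 F1154
M5
G0 X49.761 Y77.182
M3 S523
G01 X251.142 Y119.498 F2033
M5
G0 X58.736 Y58.884
M3 S694
G01 X70.627 Y60.042 F1154
G01 X135.685 Y39.998 F1154
G01 X5.414 Y8.914 F1154
G01 X290.946 Y97.478 F1154
M5
G0 X149.856 Y14.999
M3 S694
G01 X122.938 Y123.045 F1154
G01 X162.573 Y12.951 F1154
G01 X292.544 Y128.749 F1154
M5

Since the viewBox matches the mm dimensions, user units are millimetres directly. The only transform is the Y-flip y_m = 160.014 − y_svg.

Shape 1 is a regular polygon drawn with `<path>`. Its stroke #ff0000 means cut at S694, F1154. After flipping Y the toolpath is (140.675,81.673) → (100.396,103.714) → (122.437,143.993) → (162.716,121.952) → (140.675,81.673), returning to the start.

Shape 2 is a line segment drawn with `<path>`. Its stroke #008000 means score at S523, F2033. After flipping Y the toolpath is (49.761,77.182) → (251.142,119.498).

Shape 3 is a open polyline drawn with `<path>`. Its stroke #ff0000 means cut at S694, F1154. After flipping Y the toolpath is (58.736,58.884) → (70.627,60.042) → (135.685,39.998) → (5.414,8.914) → (290.946,97.478).

Shape 4 is a open polyline drawn with `<path>`. Its stroke #ff0000 means cut at S694, F1154. After flipping Y the toolpath is (149.856,14.999) → (122.938,123.045) → (162.573,12.951) → (292.544,128.749).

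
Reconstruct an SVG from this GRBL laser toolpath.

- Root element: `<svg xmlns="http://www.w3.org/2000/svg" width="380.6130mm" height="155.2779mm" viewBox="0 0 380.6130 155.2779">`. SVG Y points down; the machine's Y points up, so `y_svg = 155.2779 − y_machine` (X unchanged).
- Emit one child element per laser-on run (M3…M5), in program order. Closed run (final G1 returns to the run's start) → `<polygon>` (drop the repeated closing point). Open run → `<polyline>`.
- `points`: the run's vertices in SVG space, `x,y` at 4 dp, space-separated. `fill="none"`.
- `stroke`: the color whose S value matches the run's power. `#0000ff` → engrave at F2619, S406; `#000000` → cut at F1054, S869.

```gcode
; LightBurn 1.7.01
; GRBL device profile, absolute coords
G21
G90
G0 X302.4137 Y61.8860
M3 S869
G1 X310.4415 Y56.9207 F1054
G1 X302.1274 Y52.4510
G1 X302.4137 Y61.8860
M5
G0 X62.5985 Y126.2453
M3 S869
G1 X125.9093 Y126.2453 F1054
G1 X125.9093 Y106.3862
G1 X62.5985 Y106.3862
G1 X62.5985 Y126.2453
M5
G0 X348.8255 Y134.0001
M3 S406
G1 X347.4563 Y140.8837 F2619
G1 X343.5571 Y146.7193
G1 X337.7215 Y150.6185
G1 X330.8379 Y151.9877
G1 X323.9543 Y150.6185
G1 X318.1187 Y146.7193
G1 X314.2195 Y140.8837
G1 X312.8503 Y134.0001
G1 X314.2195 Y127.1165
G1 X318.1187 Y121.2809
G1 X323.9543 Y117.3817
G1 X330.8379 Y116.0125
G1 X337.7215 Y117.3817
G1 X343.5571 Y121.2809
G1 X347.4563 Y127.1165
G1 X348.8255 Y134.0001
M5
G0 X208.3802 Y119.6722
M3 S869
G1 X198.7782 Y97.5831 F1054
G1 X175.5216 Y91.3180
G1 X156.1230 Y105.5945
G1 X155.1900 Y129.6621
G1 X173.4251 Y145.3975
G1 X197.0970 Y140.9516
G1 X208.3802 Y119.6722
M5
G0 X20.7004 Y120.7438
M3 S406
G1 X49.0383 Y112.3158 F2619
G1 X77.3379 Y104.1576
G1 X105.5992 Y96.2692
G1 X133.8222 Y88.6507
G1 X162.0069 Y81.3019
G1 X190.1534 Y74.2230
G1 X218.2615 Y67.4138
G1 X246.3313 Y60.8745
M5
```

Machine Y-up, SVG Y-down with viewBox height 155.2779, so y_svg = 155.2779 − y_machine; X carries over.

Run 1: the run's S869 means `#000000` (cut). The run returns to its start, so emit a `<polygon>` with points (Y-flipped): 302.4137,93.3919 310.4415,98.3572 302.1274,102.8269.

Run 2: power S869 maps to stroke `#000000` (cut). The run returns to its start, so emit a `<polygon>` with points (Y-flipped): 62.5985,29.0326 125.9093,29.0326 125.9093,48.8917 62.5985,48.8917.

Run 3: S406 ⇒ engrave layer `#0000ff`. The run returns to its start, so emit a `<polygon>` with points (Y-flipped): 348.8255,21.2778 347.4563,14.3942 343.5571,8.5586 337.7215,4.6594 330.8379,3.2902 323.9543,4.6594 318.1187,8.5586 314.2195,14.3942 312.8503,21.2778 314.2195,28.1614 318.1187,33.9970 323.9543,37.8962 330.8379,39.2654 337.7215,37.8962 343.5571,33.9970 347.4563,28.1614.

Run 4: S869 ⇒ cut layer `#000000`. The run returns to its start, so emit a `<polygon>` with points (Y-flipped): 208.3802,35.6057 198.7782,57.6948 175.5216,63.9599 156.1230,49.6834 155.1900,25.6158 173.4251,9.8804 197.0970,14.3263.

Run 5: S406 ⇒ engrave layer `#0000ff`. The run is open, so emit a `<polyline>` with points (Y-flipped): 20.7004,34.5341 49.0383,42.9621 77.3379,51.1203 105.5992,59.0087 133.8222,66.6272 162.0069,73.9760 190.1534,81.0549 218.2615,87.8641 246.3313,94.4034.

<svg xmlns="http://www.w3.org/2000/svg" width="380.6130mm" height="155.2779mm" viewBox="0 0 380.6130 155.2779">
  <polygon points="302.4137,93.3919 310.4415,98.3572 302.1274,102.8269" fill="none" stroke="#000000"/>
  <polygon points="62.5985,29.0326 125.9093,29.0326 125.9093,48.8917 62.5985,48.8917" fill="none" stroke="#000000"/>
  <polygon points="348.8255,21.2778 347.4563,14.3942 343.5571,8.5586 337.7215,4.6594 330.8379,3.2902 323.9543,4.6594 318.1187,8.5586 314.2195,14.3942 312.8503,21.2778 314.2195,28.1614 318.1187,33.9970 323.9543,37.8962 330.8379,39.2654 337.7215,37.8962 343.5571,33.9970 347.4563,28.1614" fill="none" stroke="#0000ff"/>
  <polygon points="208.3802,35.6057 198.7782,57.6948 175.5216,63.9599 156.1230,49.6834 155.1900,25.6158 173.4251,9.8804 197.0970,14.3263" fill="none" stroke="#000000"/>
  <polyline points="20.7004,34.5341 49.0383,42.9621 77.3379,51.1203 105.5992,59.0087 133.8222,66.6272 162.0069,73.9760 190.1534,81.0549 218.2615,87.8641 246.3313,94.4034" fill="none" stroke="#0000ff"/>
</svg>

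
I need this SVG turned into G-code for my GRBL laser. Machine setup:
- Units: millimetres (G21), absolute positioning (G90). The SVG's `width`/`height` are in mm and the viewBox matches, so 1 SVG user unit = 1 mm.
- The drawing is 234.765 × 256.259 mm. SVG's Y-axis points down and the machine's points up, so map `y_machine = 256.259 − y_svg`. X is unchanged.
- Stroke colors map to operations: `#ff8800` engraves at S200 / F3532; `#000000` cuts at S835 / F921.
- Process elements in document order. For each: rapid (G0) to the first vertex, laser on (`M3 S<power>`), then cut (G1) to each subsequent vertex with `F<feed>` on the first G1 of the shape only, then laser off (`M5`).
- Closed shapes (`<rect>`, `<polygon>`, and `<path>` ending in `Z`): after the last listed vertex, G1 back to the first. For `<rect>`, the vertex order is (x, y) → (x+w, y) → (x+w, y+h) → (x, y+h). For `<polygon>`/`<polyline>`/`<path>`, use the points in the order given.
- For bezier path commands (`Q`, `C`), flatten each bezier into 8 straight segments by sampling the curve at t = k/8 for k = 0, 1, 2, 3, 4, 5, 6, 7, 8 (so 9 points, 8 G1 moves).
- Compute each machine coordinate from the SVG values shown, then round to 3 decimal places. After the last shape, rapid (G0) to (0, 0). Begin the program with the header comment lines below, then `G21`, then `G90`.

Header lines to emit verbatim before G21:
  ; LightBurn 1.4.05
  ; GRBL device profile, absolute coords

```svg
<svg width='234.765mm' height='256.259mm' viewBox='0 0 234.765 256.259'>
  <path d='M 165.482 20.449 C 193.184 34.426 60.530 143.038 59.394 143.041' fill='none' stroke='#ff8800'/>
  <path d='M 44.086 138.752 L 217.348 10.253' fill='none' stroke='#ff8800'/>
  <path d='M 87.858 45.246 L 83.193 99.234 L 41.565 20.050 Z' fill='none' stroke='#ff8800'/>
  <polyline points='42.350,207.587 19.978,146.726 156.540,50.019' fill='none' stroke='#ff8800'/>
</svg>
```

viewBox `0 0 234.765 256.259` with mm width/height → 1 unit = 1 mm. Flip: y_m = 256.259 − y_svg.

**Shape 1** — `<path>` cubic bezier, stroke `#ff8800` → engrave (S200, F3532). Control points (SVG): P0=(165.482,20.449), P1=(193.184,34.426), P2=(60.530,143.038), P3=(59.394,143.041); sampled at t=k/8. Machine vertices: (165.482,235.810) → (168.924,226.530) → (160.752,210.759) → (144.388,190.880) → (123.252,169.274) → (100.764,148.323) → (80.345,130.409) → (65.415,117.913) → (59.394,113.218). Open path.

**Shape 2** — `<path>` line segment, stroke `#ff8800` → engrave (S200, F3532). Machine vertices: (44.086,117.507) → (217.348,246.006). Open path.

**Shape 3** — `<path>` closed polygon, stroke `#ff8800` → engrave (S200, F3532). Machine vertices: (87.858,211.013) → (83.193,157.025) → (41.565,236.209) → (87.858,211.013). Closed: final G1 returns to the first vertex.

**Shape 4** — `<polyline>` open polyline, stroke `#ff8800` → engrave (S200, F3532). Machine vertices: (42.350,48.672) → (19.978,109.533) → (156.540,206.240). Open path.

; LightBurn 1.4.05
; GRBL device profile, absolute coords
G21
G90
G0 X165.482 Y235.810
M3 S200
G1 X168.924 Y226.530 F3532
G1 X160.752 Y210.759
G1 X144.388 Y190.880
G1 X123.252 Y169.274
G1 X100.764 Y148.323
G1 X80.345 Y130.409
G1 X65.415 Y117.913
G1 X59.394 Y113.218
M5
G0 X44.086 Y117.507
M3 S200
G1 X217.348 Y246.006 F3532
M5
G0 X87.858 Y211.013
M3 S200
G1 X83.193 Y157.025 F3532
G1 X41.565 Y236.209
G1 X87.858 Y211.013
M5
G0 X42.350 Y48.672
M3 S200
G1 X19.978 Y109.533 F3532
G1 X156.540 Y206.240
M5
G0 X0.000 Y0.000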